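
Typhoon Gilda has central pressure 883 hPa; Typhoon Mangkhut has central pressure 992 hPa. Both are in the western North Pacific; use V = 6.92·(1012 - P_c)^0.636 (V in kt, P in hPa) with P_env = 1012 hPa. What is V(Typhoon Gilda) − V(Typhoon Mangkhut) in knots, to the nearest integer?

Typhoon Gilda: ΔP = 129; V ≈ 6.92 × 129^0.636 ≈ 152.21 kt.
Typhoon Mangkhut: ΔP = 20; V ≈ 6.92 × 20^0.636 ≈ 46.51 kt.
Difference ≈ 152.21 − 46.51 = 105.70 → 106 kt.

106 kt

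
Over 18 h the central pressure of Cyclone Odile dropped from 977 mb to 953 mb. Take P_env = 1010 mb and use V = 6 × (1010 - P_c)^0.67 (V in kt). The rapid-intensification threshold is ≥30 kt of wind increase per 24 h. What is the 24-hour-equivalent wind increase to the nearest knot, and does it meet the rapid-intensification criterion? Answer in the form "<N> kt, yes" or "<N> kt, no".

37 kt, yes

V₁: ΔP = 33, V ≈ 6 × 33^0.67 ≈ 62.45 kt.
V₂: ΔP = 57, V ≈ 6 × 57^0.67 ≈ 90.07 kt.
ΔV over 18 h = 27.62 kt → 24 h equivalent = 27.62 × 24/18 ≈ 36.83 kt.
37 kt ≥ 30 kt ⇒ rapid intensification.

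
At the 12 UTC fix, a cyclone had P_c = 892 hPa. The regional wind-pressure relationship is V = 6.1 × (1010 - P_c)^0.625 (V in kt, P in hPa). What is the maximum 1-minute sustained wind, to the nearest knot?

120 kt

ΔP = 1010 − 892 = 118 hPa.
118^0.625 ≈ 19.721.
V ≈ 6.1 × 19.721 ≈ 120.3 kt.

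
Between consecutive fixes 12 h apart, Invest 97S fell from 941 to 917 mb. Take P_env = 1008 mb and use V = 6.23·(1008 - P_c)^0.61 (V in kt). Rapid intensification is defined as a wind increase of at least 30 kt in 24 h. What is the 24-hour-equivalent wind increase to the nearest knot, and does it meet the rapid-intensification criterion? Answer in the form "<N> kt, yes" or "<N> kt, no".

V₁: ΔP = 67, V ≈ 6.23 × 67^0.61 ≈ 80.98 kt.
V₂: ΔP = 91, V ≈ 6.23 × 91^0.61 ≈ 97.61 kt.
ΔV over 12 h = 16.63 kt → 24 h equivalent = 16.63 × 24/12 ≈ 33.26 kt.
33 kt ≥ 30 kt ⇒ rapid intensification.

33 kt, yes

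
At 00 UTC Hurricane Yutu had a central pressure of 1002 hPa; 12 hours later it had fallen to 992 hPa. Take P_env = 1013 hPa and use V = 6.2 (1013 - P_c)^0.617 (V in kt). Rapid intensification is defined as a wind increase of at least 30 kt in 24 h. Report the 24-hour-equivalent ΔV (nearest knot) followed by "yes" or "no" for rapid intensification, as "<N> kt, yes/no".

27 kt, no

V₁: ΔP = 11, V ≈ 6.2 × 11^0.617 ≈ 27.22 kt.
V₂: ΔP = 21, V ≈ 6.2 × 21^0.617 ≈ 40.57 kt.
ΔV over 12 h = 13.35 kt → 24 h equivalent = 13.35 × 24/12 ≈ 26.70 kt.
27 kt < 30 kt ⇒ not rapid intensification.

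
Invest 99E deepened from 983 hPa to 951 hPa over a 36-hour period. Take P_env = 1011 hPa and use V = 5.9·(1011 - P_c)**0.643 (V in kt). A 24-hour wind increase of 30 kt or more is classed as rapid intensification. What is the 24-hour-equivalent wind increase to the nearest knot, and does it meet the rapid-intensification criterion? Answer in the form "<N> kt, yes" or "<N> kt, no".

V₁: ΔP = 28, V ≈ 5.9 × 28^0.643 ≈ 50.28 kt.
V₂: ΔP = 60, V ≈ 5.9 × 60^0.643 ≈ 82.07 kt.
ΔV over 36 h = 31.79 kt → 24 h equivalent = 31.79 × 24/36 ≈ 21.19 kt.
21 kt < 30 kt ⇒ not rapid intensification.

21 kt, no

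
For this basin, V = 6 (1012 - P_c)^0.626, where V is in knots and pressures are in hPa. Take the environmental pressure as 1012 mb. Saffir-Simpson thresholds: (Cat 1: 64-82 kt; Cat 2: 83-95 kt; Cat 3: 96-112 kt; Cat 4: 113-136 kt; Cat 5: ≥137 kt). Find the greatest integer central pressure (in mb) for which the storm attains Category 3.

928 mb

Category 3 begins at V = 96 kt.
Required ΔP = (96/6)^(1/0.626) = 16.000^1.597 ≈ 83.85 mb.
P_c ≤ 1012 − 83.85 = 928.15, so the highest integer P_c is 928 mb.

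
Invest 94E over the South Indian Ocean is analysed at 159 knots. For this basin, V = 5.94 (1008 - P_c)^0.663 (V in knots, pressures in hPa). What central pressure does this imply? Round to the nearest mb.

866 mb

ΔP = (V / 5.94)^(1/0.663) = (159/5.94)^1.508.
159/5.94 = 26.768; 26.768^1.508 ≈ 142.32 mb.
P_c = 1008 − 142.32 = 865.68 ≈ 866 mb.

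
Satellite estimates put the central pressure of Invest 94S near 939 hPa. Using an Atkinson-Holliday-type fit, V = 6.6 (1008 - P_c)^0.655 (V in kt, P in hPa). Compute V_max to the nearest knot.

106 kt

ΔP = 1008 − 939 = 69 hPa.
69^0.655 ≈ 16.012.
V ≈ 6.6 × 16.012 ≈ 105.7 kt.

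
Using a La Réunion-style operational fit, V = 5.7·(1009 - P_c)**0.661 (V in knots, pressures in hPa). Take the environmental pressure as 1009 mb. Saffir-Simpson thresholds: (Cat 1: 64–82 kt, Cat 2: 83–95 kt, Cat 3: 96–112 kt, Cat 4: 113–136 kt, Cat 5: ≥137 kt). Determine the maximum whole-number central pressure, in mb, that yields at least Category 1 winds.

Category 1 begins at V = 64 kt.
Required ΔP = (64/5.7)^(1/0.661) = 11.228^1.513 ≈ 38.81 mb.
P_c ≤ 1009 − 38.81 = 970.19, so the highest integer P_c is 970 mb.

970 mb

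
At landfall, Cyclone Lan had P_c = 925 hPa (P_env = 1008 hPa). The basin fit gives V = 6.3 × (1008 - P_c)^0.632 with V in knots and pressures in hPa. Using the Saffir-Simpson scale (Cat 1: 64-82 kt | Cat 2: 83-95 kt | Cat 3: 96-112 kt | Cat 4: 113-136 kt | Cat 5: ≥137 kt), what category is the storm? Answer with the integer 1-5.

ΔP = 1008 − 925 = 83 hPa.
V ≈ 6.3 × 83^0.632 = 6.3 × 16.33 ≈ 103 kt.
103 kt falls in the Category 3 band.

3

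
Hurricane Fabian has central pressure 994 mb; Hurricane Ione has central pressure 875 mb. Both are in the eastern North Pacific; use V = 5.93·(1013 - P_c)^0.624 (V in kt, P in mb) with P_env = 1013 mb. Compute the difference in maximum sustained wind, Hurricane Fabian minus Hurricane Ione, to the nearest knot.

-91 kt

Hurricane Fabian: ΔP = 19; V ≈ 5.93 × 19^0.624 ≈ 37.24 kt.
Hurricane Ione: ΔP = 138; V ≈ 5.93 × 138^0.624 ≈ 128.33 kt.
Difference ≈ 37.24 − 128.33 = -91.09 → -91 kt.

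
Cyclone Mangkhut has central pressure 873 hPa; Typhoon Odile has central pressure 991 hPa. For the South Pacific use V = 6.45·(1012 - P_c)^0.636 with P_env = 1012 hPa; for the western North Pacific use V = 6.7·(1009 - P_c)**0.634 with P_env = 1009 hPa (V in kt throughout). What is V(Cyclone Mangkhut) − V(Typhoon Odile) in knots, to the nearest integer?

107 kt

Cyclone Mangkhut: ΔP = 139; V ≈ 6.45 × 139^0.636 ≈ 148.77 kt.
Typhoon Odile: ΔP = 18; V ≈ 6.7 × 18^0.634 ≈ 41.87 kt.
Difference ≈ 148.77 − 41.87 = 106.90 → 107 kt.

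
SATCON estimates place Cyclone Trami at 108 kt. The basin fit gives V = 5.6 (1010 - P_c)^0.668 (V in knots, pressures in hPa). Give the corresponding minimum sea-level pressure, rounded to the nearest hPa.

926 hPa

ΔP = (V / 5.6)^(1/0.668) = (108/5.6)^1.497.
108/5.6 = 19.286; 19.286^1.497 ≈ 83.95 hPa.
P_c = 1010 − 83.95 = 926.05 ≈ 926 hPa.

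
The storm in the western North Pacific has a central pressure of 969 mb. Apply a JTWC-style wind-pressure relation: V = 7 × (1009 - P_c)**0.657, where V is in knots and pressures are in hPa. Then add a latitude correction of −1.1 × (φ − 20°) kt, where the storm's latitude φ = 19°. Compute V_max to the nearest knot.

ΔP = 1009 − 969 = 40 mb.
40^0.657 ≈ 11.286.
V ≈ 7 × 11.286 ≈ 79.0 kt.
Latitude correction: −1.1 × (19 − 20) = 1.1 kt.
Corrected V ≈ 80.1 kt → 80 kt.

80 kt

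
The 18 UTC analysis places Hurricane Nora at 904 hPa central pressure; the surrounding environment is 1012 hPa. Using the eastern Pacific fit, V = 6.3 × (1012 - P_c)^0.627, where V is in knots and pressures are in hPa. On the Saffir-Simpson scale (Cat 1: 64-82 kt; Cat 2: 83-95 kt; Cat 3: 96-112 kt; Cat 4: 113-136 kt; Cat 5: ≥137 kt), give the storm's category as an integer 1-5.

ΔP = 1012 − 904 = 108 hPa.
V ≈ 6.3 × 108^0.627 = 6.3 × 18.83 ≈ 119 kt.
119 kt falls in the Category 4 band.

4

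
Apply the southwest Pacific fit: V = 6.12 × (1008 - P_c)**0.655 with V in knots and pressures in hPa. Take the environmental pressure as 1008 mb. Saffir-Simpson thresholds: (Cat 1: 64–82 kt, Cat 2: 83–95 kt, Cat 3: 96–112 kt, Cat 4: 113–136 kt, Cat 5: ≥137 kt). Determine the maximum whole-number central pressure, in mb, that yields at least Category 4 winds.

Category 4 begins at V = 113 kt.
Required ΔP = (113/6.12)^(1/0.655) = 18.464^1.527 ≈ 85.77 mb.
P_c ≤ 1008 − 85.77 = 922.23, so the highest integer P_c is 922 mb.

922 mb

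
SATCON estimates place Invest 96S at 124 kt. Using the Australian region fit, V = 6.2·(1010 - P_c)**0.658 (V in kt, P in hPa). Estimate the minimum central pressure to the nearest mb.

915 mb

ΔP = (V / 6.2)^(1/0.658) = (124/6.2)^1.520.
124/6.2 = 20.000; 20.000^1.520 ≈ 94.90 mb.
P_c = 1010 − 94.90 = 915.10 ≈ 915 mb.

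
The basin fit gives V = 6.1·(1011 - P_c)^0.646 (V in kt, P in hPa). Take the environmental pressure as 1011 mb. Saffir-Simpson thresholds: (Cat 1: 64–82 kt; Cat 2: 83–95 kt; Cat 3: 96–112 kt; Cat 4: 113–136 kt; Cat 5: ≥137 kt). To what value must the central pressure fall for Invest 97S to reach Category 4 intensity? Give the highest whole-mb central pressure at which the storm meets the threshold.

919 mb

Category 4 begins at V = 113 kt.
Required ΔP = (113/6.1)^(1/0.646) = 18.525^1.548 ≈ 91.72 mb.
P_c ≤ 1011 − 91.72 = 919.28, so the highest integer P_c is 919 mb.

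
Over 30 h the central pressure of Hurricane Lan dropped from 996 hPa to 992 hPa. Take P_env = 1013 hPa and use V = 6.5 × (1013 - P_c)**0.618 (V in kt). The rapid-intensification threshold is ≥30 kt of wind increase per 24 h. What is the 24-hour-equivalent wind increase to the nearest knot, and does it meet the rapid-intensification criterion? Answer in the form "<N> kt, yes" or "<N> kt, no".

V₁: ΔP = 17, V ≈ 6.5 × 17^0.618 ≈ 37.44 kt.
V₂: ΔP = 21, V ≈ 6.5 × 21^0.618 ≈ 42.66 kt.
ΔV over 30 h = 5.22 kt → 24 h equivalent = 5.22 × 24/30 ≈ 4.18 kt.
4 kt < 30 kt ⇒ not rapid intensification.

4 kt, no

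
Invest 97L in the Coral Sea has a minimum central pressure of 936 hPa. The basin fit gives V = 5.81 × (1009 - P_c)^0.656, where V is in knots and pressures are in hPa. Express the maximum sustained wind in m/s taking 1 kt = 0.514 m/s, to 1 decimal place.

ΔP = 1009 − 936 = 73 hPa.
V ≈ 5.81 × 73^0.656 = 5.81 × 16.686 ≈ 96.943 kt.
96.943 × 0.514 ≈ 49.83 m/s → 49.8 m/s.

49.8 m/s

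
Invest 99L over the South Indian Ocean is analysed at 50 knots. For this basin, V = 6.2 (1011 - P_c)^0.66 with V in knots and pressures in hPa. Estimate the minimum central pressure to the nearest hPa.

987 hPa

ΔP = (V / 6.2)^(1/0.66) = (50/6.2)^1.515.
50/6.2 = 8.065; 8.065^1.515 ≈ 23.64 hPa.
P_c = 1011 − 23.64 = 987.36 ≈ 987 hPa.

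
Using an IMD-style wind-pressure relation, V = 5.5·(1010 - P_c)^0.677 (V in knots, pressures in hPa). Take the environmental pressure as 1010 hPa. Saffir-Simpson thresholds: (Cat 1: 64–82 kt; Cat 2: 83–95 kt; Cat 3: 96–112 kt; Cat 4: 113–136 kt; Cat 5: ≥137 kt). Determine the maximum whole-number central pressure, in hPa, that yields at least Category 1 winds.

972 hPa

Category 1 begins at V = 64 kt.
Required ΔP = (64/5.5)^(1/0.677) = 11.636^1.477 ≈ 37.53 hPa.
P_c ≤ 1010 − 37.53 = 972.47, so the highest integer P_c is 972 hPa.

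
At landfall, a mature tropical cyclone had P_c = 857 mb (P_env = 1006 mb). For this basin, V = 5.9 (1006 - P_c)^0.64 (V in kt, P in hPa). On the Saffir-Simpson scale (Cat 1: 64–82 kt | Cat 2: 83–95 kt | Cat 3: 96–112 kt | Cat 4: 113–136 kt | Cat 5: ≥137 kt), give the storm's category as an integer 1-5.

5

ΔP = 1006 − 857 = 149 mb.
V ≈ 5.9 × 149^0.64 = 5.9 × 24.59 ≈ 145 kt.
145 kt falls in the Category 5 band.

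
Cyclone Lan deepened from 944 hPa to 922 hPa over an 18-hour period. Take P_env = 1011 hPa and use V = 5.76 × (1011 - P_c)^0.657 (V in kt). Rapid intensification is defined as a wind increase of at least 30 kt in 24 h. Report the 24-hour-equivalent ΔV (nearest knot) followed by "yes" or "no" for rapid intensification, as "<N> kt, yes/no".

V₁: ΔP = 67, V ≈ 5.76 × 67^0.657 ≈ 91.23 kt.
V₂: ΔP = 89, V ≈ 5.76 × 89^0.657 ≈ 109.94 kt.
ΔV over 18 h = 18.71 kt → 24 h equivalent = 18.71 × 24/18 ≈ 24.95 kt.
25 kt < 30 kt ⇒ not rapid intensification.

25 kt, no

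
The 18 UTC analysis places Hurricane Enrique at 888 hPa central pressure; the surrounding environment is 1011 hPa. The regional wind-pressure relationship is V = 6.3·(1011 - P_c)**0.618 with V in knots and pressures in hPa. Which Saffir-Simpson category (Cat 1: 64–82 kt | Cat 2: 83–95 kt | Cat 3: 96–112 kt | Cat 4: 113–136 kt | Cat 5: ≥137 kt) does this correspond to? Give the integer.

ΔP = 1011 − 888 = 123 hPa.
V ≈ 6.3 × 123^0.618 = 6.3 × 19.57 ≈ 123 kt.
123 kt falls in the Category 4 band.

4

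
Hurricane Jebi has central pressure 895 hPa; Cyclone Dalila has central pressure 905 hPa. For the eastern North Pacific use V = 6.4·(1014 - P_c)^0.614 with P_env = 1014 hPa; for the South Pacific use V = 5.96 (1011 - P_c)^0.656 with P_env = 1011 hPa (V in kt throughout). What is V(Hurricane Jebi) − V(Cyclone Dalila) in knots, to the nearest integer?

-7 kt

Hurricane Jebi: ΔP = 119; V ≈ 6.4 × 119^0.614 ≈ 120.38 kt.
Cyclone Dalila: ΔP = 106; V ≈ 5.96 × 106^0.656 ≈ 127.01 kt.
Difference ≈ 120.38 − 127.01 = -6.63 → -7 kt.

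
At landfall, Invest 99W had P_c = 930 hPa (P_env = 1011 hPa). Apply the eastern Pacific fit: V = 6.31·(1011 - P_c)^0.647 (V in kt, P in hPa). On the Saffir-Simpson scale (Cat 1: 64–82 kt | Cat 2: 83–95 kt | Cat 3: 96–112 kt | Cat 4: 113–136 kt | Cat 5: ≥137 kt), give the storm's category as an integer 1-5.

ΔP = 1011 − 930 = 81 hPa.
V ≈ 6.31 × 81^0.647 = 6.31 × 17.17 ≈ 108 kt.
108 kt falls in the Category 3 band.

3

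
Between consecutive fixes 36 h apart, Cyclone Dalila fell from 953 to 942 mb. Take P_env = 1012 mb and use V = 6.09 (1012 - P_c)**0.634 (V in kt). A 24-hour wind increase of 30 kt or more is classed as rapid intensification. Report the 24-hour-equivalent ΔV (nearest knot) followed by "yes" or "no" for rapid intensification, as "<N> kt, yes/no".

V₁: ΔP = 59, V ≈ 6.09 × 59^0.634 ≈ 80.79 kt.
V₂: ΔP = 70, V ≈ 6.09 × 70^0.634 ≈ 90.03 kt.
ΔV over 36 h = 9.24 kt → 24 h equivalent = 9.24 × 24/36 ≈ 6.16 kt.
6 kt < 30 kt ⇒ not rapid intensification.

6 kt, no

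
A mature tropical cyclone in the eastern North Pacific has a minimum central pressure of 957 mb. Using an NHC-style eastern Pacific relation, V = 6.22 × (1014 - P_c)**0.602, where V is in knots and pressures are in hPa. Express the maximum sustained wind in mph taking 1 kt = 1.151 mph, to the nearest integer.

ΔP = 1014 − 957 = 57 mb.
V ≈ 6.22 × 57^0.602 = 6.22 × 11.403 ≈ 70.930 kt.
70.930 × 1.151 ≈ 81.64 mph → 82 mph.

82 mph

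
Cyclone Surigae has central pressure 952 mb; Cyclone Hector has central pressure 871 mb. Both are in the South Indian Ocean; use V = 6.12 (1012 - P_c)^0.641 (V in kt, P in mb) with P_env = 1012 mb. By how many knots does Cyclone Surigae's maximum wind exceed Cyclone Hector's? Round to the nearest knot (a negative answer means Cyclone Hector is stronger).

Cyclone Surigae: ΔP = 60; V ≈ 6.12 × 60^0.641 ≈ 84.44 kt.
Cyclone Hector: ΔP = 141; V ≈ 6.12 × 141^0.641 ≈ 146.02 kt.
Difference ≈ 84.44 − 146.02 = -61.58 → -62 kt.

-62 kt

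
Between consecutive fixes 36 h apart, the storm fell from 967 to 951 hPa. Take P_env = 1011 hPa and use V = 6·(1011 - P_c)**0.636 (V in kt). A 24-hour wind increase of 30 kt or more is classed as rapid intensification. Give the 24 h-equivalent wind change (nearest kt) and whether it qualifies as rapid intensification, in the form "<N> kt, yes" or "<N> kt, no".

10 kt, no

V₁: ΔP = 44, V ≈ 6 × 44^0.636 ≈ 66.59 kt.
V₂: ΔP = 60, V ≈ 6 × 60^0.636 ≈ 81.11 kt.
ΔV over 36 h = 14.52 kt → 24 h equivalent = 14.52 × 24/36 ≈ 9.68 kt.
10 kt < 30 kt ⇒ not rapid intensification.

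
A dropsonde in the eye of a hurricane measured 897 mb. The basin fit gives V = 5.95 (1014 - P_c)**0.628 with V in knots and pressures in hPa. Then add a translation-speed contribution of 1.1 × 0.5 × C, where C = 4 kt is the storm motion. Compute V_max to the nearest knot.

121 kt

ΔP = 1014 − 897 = 117 mb.
117^0.628 ≈ 19.899.
V ≈ 5.95 × 19.899 ≈ 118.4 kt.
Translation term: 1.1 × 0.5 × 4 = 2.2 kt.
Corrected V ≈ 120.6 kt → 121 kt.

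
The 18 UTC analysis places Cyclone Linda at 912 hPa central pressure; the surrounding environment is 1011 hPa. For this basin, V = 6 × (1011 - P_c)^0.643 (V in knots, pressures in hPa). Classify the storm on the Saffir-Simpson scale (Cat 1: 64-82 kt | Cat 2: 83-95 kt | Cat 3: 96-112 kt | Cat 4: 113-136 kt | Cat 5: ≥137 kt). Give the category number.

4

ΔP = 1011 − 912 = 99 hPa.
V ≈ 6 × 99^0.643 = 6 × 19.20 ≈ 115 kt.
115 kt falls in the Category 4 band.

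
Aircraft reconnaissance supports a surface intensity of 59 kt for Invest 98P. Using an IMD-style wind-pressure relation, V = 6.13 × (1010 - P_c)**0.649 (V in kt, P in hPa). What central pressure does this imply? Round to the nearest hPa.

ΔP = (V / 6.13)^(1/0.649) = (59/6.13)^1.541.
59/6.13 = 9.625; 9.625^1.541 ≈ 32.75 hPa.
P_c = 1010 − 32.75 = 977.25 ≈ 977 hPa.

977 hPa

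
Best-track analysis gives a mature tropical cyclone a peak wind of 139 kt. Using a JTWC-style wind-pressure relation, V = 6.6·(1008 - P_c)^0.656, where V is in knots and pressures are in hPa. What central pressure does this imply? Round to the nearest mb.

904 mb

ΔP = (V / 6.6)^(1/0.656) = (139/6.6)^1.524.
139/6.6 = 21.061; 21.061^1.524 ≈ 104.11 mb.
P_c = 1008 − 104.11 = 903.89 ≈ 904 mb.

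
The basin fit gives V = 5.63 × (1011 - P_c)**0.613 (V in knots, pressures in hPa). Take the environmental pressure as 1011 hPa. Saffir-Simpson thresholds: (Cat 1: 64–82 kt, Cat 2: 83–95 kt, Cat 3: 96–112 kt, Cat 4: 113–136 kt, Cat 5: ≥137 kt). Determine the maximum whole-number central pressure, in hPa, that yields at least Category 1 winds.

Category 1 begins at V = 64 kt.
Required ΔP = (64/5.63)^(1/0.613) = 11.368^1.631 ≈ 52.74 hPa.
P_c ≤ 1011 − 52.74 = 958.26, so the highest integer P_c is 958 hPa.

958 hPa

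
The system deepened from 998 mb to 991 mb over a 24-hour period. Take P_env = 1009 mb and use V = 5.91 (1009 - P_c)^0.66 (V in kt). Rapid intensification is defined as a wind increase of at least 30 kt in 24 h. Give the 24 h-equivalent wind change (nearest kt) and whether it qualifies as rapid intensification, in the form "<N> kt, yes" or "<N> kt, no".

V₁: ΔP = 11, V ≈ 5.91 × 11^0.66 ≈ 28.77 kt.
V₂: ΔP = 18, V ≈ 5.91 × 18^0.66 ≈ 39.82 kt.
ΔV over 24 h = 11.05 kt → 24 h equivalent = 11.05 × 24/24 ≈ 11.05 kt.
11 kt < 30 kt ⇒ not rapid intensification.

11 kt, no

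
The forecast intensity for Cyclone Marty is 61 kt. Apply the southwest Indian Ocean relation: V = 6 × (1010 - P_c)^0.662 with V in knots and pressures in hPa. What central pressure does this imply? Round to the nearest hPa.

ΔP = (V / 6)^(1/0.662) = (61/6)^1.511.
61/6 = 10.167; 10.167^1.511 ≈ 33.22 hPa.
P_c = 1010 − 33.22 = 976.78 ≈ 977 hPa.

977 hPa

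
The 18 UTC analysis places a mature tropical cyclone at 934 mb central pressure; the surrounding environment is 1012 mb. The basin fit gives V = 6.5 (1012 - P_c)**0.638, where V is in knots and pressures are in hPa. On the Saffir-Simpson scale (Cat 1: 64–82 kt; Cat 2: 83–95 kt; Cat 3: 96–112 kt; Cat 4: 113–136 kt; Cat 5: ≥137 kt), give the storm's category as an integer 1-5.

3

ΔP = 1012 − 934 = 78 mb.
V ≈ 6.5 × 78^0.638 = 6.5 × 16.11 ≈ 105 kt.
105 kt falls in the Category 3 band.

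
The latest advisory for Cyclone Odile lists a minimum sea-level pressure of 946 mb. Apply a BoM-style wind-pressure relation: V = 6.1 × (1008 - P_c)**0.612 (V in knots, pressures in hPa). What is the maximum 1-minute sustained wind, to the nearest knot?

ΔP = 1008 − 946 = 62 mb.
62^0.612 ≈ 12.501.
V ≈ 6.1 × 12.501 ≈ 76.3 kt.

76 kt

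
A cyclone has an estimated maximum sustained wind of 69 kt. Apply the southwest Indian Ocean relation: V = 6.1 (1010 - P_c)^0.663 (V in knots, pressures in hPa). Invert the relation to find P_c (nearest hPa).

ΔP = (V / 6.1)^(1/0.663) = (69/6.1)^1.508.
69/6.1 = 11.311; 11.311^1.508 ≈ 38.82 hPa.
P_c = 1010 − 38.82 = 971.18 ≈ 971 hPa.

971 hPa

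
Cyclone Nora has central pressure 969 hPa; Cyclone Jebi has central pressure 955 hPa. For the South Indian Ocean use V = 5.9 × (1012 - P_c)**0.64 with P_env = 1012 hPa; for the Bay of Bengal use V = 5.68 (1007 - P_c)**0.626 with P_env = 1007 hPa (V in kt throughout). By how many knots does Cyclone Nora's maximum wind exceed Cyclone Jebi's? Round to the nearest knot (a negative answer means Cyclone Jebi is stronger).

Cyclone Nora: ΔP = 43; V ≈ 5.9 × 43^0.64 ≈ 65.50 kt.
Cyclone Jebi: ΔP = 52; V ≈ 5.68 × 52^0.626 ≈ 67.39 kt.
Difference ≈ 65.50 − 67.39 = -1.89 → -2 kt.

-2 kt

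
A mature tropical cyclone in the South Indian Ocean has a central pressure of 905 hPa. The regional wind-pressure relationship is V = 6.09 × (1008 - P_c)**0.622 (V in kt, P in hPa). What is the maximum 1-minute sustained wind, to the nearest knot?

109 kt

ΔP = 1008 − 905 = 103 hPa.
103^0.622 ≈ 17.864.
V ≈ 6.09 × 17.864 ≈ 108.8 kt.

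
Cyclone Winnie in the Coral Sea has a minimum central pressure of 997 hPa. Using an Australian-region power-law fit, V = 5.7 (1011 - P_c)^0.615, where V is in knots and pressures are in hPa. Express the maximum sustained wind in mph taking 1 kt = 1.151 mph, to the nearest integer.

33 mph

ΔP = 1011 − 997 = 14 hPa.
V ≈ 5.7 × 14^0.615 = 5.7 × 5.068 ≈ 28.890 kt.
28.890 × 1.151 ≈ 33.25 mph → 33 mph.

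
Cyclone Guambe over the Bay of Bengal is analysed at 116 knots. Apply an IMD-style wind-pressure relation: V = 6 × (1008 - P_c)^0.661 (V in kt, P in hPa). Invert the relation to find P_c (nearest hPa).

ΔP = (V / 6)^(1/0.661) = (116/6)^1.513.
116/6 = 19.333; 19.333^1.513 ≈ 88.31 hPa.
P_c = 1008 − 88.31 = 919.69 ≈ 920 hPa.

920 hPa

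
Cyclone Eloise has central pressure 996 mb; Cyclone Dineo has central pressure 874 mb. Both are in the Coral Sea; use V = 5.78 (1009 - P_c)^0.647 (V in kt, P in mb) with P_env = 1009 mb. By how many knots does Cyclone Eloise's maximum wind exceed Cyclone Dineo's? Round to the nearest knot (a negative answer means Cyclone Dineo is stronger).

-108 kt

Cyclone Eloise: ΔP = 13; V ≈ 5.78 × 13^0.647 ≈ 30.38 kt.
Cyclone Dineo: ΔP = 135; V ≈ 5.78 × 135^0.647 ≈ 138.12 kt.
Difference ≈ 30.38 − 138.12 = -107.74 → -108 kt.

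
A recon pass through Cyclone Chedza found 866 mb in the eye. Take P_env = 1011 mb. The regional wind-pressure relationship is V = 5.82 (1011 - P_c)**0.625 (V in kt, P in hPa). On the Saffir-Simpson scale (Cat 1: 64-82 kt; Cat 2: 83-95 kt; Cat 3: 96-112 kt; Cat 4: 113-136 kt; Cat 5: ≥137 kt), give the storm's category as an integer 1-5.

ΔP = 1011 − 866 = 145 mb.
V ≈ 5.82 × 145^0.625 = 5.82 × 22.43 ≈ 131 kt.
131 kt falls in the Category 4 band.

4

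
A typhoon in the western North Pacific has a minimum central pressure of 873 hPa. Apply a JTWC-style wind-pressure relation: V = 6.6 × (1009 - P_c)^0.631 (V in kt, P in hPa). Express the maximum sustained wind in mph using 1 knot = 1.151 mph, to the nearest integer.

169 mph

ΔP = 1009 − 873 = 136 hPa.
V ≈ 6.6 × 136^0.631 = 6.6 × 22.195 ≈ 146.490 kt.
146.490 × 1.151 ≈ 168.61 mph → 169 mph.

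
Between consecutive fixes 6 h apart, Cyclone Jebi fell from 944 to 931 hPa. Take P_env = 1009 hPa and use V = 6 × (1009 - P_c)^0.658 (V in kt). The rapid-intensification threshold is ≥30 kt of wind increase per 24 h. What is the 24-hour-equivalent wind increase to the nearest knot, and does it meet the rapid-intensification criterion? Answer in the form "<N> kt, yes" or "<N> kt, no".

48 kt, yes

V₁: ΔP = 65, V ≈ 6 × 65^0.658 ≈ 93.55 kt.
V₂: ΔP = 78, V ≈ 6 × 78^0.658 ≈ 105.47 kt.
ΔV over 6 h = 11.92 kt → 24 h equivalent = 11.92 × 24/6 ≈ 47.68 kt.
48 kt ≥ 30 kt ⇒ rapid intensification.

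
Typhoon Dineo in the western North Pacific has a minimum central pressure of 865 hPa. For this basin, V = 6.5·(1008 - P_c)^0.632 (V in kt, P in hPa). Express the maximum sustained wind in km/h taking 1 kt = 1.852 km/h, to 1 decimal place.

277.2 km/h

ΔP = 1008 − 865 = 143 hPa.
V ≈ 6.5 × 143^0.632 = 6.5 × 23.024 ≈ 149.653 kt.
149.653 × 1.852 ≈ 277.16 km/h → 277.2 km/h.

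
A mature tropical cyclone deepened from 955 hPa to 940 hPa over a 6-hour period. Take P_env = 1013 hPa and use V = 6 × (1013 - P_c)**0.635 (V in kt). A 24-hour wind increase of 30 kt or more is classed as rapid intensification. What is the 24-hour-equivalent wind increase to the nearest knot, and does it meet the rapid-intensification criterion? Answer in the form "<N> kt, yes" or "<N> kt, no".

50 kt, yes

V₁: ΔP = 58, V ≈ 6 × 58^0.635 ≈ 79.05 kt.
V₂: ΔP = 73, V ≈ 6 × 73^0.635 ≈ 91.49 kt.
ΔV over 6 h = 12.44 kt → 24 h equivalent = 12.44 × 24/6 ≈ 49.76 kt.
50 kt ≥ 30 kt ⇒ rapid intensification.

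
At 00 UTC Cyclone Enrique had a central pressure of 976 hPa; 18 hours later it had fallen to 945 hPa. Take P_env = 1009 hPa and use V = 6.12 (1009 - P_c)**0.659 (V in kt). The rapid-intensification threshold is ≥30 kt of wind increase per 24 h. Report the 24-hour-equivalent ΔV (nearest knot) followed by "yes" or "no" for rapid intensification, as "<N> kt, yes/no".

45 kt, yes

V₁: ΔP = 33, V ≈ 6.12 × 33^0.659 ≈ 61.30 kt.
V₂: ΔP = 64, V ≈ 6.12 × 64^0.659 ≈ 94.85 kt.
ΔV over 18 h = 33.55 kt → 24 h equivalent = 33.55 × 24/18 ≈ 44.73 kt.
45 kt ≥ 30 kt ⇒ rapid intensification.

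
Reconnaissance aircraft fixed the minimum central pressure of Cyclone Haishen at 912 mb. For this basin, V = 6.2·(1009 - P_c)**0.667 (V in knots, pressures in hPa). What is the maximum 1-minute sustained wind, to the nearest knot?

ΔP = 1009 − 912 = 97 mb.
97^0.667 ≈ 21.143.
V ≈ 6.2 × 21.143 ≈ 131.1 kt.

131 kt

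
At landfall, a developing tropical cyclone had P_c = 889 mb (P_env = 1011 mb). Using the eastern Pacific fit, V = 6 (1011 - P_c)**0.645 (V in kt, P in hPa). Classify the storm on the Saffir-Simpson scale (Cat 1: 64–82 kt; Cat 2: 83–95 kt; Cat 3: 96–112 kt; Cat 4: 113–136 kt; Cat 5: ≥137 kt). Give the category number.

4

ΔP = 1011 − 889 = 122 mb.
V ≈ 6 × 122^0.645 = 6 × 22.17 ≈ 133 kt.
133 kt falls in the Category 4 band.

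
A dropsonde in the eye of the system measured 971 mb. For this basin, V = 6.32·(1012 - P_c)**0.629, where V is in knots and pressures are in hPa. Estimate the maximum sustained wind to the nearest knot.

65 kt

ΔP = 1012 − 971 = 41 mb.
41^0.629 ≈ 10.338.
V ≈ 6.32 × 10.338 ≈ 65.3 kt.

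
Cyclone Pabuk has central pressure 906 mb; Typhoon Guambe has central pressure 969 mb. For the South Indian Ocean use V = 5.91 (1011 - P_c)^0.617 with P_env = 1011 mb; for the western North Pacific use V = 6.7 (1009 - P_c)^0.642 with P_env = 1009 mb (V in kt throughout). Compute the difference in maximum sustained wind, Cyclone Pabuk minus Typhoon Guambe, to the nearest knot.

33 kt

Cyclone Pabuk: ΔP = 105; V ≈ 5.91 × 105^0.617 ≈ 104.39 kt.
Typhoon Guambe: ΔP = 40; V ≈ 6.7 × 40^0.642 ≈ 71.55 kt.
Difference ≈ 104.39 − 71.55 = 32.84 → 33 kt.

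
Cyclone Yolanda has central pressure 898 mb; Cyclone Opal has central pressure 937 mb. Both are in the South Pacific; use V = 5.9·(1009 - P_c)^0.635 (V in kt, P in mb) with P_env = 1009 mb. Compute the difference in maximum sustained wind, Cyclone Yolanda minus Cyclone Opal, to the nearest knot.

Cyclone Yolanda: ΔP = 111; V ≈ 5.9 × 111^0.635 ≈ 117.39 kt.
Cyclone Opal: ΔP = 72; V ≈ 5.9 × 72^0.635 ≈ 89.18 kt.
Difference ≈ 117.39 − 89.18 = 28.21 → 28 kt.

28 kt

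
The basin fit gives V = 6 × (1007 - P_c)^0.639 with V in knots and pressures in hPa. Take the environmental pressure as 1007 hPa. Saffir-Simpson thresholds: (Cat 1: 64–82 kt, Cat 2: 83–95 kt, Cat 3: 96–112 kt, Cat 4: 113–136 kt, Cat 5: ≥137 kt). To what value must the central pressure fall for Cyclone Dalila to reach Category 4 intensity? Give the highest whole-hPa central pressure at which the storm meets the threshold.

Category 4 begins at V = 113 kt.
Required ΔP = (113/6)^(1/0.639) = 18.833^1.565 ≈ 98.90 hPa.
P_c ≤ 1007 − 98.90 = 908.10, so the highest integer P_c is 908 hPa.

908 hPa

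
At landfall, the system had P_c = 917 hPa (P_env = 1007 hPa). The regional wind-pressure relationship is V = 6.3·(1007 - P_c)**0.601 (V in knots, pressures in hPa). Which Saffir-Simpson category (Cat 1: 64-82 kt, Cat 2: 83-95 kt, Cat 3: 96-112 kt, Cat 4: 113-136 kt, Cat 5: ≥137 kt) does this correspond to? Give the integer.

2

ΔP = 1007 − 917 = 90 hPa.
V ≈ 6.3 × 90^0.601 = 6.3 × 14.95 ≈ 94 kt.
94 kt falls in the Category 2 band.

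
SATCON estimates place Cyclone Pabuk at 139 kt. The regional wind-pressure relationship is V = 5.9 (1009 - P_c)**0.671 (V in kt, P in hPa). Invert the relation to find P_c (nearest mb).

898 mb

ΔP = (V / 5.9)^(1/0.671) = (139/5.9)^1.490.
139/5.9 = 23.559; 23.559^1.490 ≈ 110.91 mb.
P_c = 1009 − 110.91 = 898.09 ≈ 898 mb.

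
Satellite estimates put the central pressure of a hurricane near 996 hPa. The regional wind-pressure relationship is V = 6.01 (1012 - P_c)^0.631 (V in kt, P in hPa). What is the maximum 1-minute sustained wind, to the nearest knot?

ΔP = 1012 − 996 = 16 hPa.
16^0.631 ≈ 5.752.
V ≈ 6.01 × 5.752 ≈ 34.6 kt.

35 kt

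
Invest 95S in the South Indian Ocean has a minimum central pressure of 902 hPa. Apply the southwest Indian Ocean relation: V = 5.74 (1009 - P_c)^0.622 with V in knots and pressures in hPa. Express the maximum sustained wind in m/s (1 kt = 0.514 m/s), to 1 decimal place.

54.0 m/s

ΔP = 1009 − 902 = 107 hPa.
V ≈ 5.74 × 107^0.622 = 5.74 × 18.293 ≈ 105.000 kt.
105.000 × 0.514 ≈ 53.97 m/s → 54.0 m/s.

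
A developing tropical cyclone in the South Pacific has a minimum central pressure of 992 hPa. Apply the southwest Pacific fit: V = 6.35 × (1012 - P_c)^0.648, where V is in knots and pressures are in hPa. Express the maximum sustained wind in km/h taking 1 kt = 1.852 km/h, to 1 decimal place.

ΔP = 1012 − 992 = 20 hPa.
V ≈ 6.35 × 20^0.648 = 6.35 × 6.967 ≈ 44.243 kt.
44.243 × 1.852 ≈ 81.94 km/h → 81.9 km/h.

81.9 km/h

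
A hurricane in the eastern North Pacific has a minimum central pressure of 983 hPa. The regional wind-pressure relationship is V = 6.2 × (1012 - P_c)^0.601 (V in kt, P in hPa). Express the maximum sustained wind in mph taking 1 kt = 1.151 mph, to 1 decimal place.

54.0 mph

ΔP = 1012 − 983 = 29 hPa.
V ≈ 6.2 × 29^0.601 = 6.2 × 7.567 ≈ 46.913 kt.
46.913 × 1.151 ≈ 54.00 mph → 54.0 mph.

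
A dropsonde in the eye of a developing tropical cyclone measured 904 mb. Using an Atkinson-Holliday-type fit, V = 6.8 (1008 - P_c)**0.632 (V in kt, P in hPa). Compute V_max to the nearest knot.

ΔP = 1008 − 904 = 104 mb.
104^0.632 ≈ 18.826.
V ≈ 6.8 × 18.826 ≈ 128.0 kt.

128 kt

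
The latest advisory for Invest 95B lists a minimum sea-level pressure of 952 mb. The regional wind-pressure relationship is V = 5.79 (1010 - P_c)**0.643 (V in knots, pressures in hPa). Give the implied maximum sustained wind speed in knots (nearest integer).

ΔP = 1010 − 952 = 58 mb.
58^0.643 ≈ 13.611.
V ≈ 5.79 × 13.611 ≈ 78.8 kt.

79 kt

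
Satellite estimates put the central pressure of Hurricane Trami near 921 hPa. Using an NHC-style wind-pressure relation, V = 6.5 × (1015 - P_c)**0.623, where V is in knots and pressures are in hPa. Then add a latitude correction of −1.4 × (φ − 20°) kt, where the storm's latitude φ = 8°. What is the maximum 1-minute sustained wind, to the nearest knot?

127 kt

ΔP = 1015 − 921 = 94 hPa.
94^0.623 ≈ 16.953.
V ≈ 6.5 × 16.953 ≈ 110.2 kt.
Latitude correction: −1.4 × (8 − 20) = 16.8 kt.
Corrected V ≈ 127 kt → 127 kt.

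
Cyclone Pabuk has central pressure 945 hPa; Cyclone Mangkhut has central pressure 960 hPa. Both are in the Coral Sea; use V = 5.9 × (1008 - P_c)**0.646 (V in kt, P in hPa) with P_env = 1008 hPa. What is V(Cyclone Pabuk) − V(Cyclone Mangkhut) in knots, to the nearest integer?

14 kt

Cyclone Pabuk: ΔP = 63; V ≈ 5.9 × 63^0.646 ≈ 85.75 kt.
Cyclone Mangkhut: ΔP = 48; V ≈ 5.9 × 48^0.646 ≈ 71.93 kt.
Difference ≈ 85.75 − 71.93 = 13.82 → 14 kt.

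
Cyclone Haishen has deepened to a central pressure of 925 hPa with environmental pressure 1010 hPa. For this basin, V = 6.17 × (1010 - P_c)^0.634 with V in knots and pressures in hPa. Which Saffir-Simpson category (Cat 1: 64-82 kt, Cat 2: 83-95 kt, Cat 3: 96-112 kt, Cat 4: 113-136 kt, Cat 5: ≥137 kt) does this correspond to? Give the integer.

ΔP = 1010 − 925 = 85 hPa.
V ≈ 6.17 × 85^0.634 = 6.17 × 16.72 ≈ 103 kt.
103 kt falls in the Category 3 band.

3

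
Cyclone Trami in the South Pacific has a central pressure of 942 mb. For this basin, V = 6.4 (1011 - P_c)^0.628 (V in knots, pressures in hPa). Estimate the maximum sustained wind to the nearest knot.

91 kt

ΔP = 1011 − 942 = 69 mb.
69^0.628 ≈ 14.282.
V ≈ 6.4 × 14.282 ≈ 91.4 kt.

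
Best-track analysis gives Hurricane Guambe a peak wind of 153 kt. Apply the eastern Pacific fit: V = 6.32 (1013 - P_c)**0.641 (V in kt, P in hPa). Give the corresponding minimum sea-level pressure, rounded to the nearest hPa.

ΔP = (V / 6.32)^(1/0.641) = (153/6.32)^1.560.
153/6.32 = 24.209; 24.209^1.560 ≈ 144.24 hPa.
P_c = 1013 − 144.24 = 868.76 ≈ 869 hPa.

869 hPa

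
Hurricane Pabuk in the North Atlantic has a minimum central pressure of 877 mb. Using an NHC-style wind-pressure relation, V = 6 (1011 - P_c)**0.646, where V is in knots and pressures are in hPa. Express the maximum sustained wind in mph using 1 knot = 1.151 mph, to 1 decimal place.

ΔP = 1011 − 877 = 134 mb.
V ≈ 6 × 134^0.646 = 6 × 23.665 ≈ 141.991 kt.
141.991 × 1.151 ≈ 163.43 mph → 163.4 mph.

163.4 mph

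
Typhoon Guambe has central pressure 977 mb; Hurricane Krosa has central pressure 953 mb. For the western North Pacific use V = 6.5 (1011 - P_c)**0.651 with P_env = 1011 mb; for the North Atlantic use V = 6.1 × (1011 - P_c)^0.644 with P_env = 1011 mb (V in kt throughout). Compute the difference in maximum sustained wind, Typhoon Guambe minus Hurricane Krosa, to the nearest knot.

-19 kt

Typhoon Guambe: ΔP = 34; V ≈ 6.5 × 34^0.651 ≈ 64.55 kt.
Hurricane Krosa: ΔP = 58; V ≈ 6.1 × 58^0.644 ≈ 83.36 kt.
Difference ≈ 64.55 − 83.36 = -18.81 → -19 kt.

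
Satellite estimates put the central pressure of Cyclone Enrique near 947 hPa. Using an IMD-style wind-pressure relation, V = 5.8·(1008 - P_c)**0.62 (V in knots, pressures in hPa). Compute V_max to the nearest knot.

ΔP = 1008 − 947 = 61 hPa.
61^0.62 ≈ 12.791.
V ≈ 5.8 × 12.791 ≈ 74.2 kt.

74 kt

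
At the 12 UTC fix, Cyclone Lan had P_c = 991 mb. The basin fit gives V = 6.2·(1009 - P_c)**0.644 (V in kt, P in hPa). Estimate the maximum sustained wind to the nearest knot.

ΔP = 1009 − 991 = 18 mb.
18^0.644 ≈ 6.433.
V ≈ 6.2 × 6.433 ≈ 39.9 kt.

40 kt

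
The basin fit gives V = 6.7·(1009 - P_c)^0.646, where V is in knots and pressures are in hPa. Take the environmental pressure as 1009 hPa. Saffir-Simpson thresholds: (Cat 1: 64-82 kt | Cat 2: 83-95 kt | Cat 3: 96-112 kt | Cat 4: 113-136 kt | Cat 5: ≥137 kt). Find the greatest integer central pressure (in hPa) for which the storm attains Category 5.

Category 5 begins at V = 137 kt.
Required ΔP = (137/6.7)^(1/0.646) = 20.448^1.548 ≈ 106.87 hPa.
P_c ≤ 1009 − 106.87 = 902.13, so the highest integer P_c is 902 hPa.

902 hPa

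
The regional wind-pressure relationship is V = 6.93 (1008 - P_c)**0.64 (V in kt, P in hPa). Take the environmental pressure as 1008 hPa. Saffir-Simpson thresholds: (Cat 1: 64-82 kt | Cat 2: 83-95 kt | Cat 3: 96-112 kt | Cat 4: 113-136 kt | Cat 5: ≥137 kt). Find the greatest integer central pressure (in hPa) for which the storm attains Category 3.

Category 3 begins at V = 96 kt.
Required ΔP = (96/6.93)^(1/0.64) = 13.853^1.562 ≈ 60.76 hPa.
P_c ≤ 1008 − 60.76 = 947.24, so the highest integer P_c is 947 hPa.

947 hPa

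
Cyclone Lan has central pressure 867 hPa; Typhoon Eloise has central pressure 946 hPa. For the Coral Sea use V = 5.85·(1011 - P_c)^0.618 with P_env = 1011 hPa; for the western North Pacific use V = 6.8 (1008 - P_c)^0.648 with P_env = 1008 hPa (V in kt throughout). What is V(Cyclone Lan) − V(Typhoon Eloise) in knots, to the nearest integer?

28 kt

Cyclone Lan: ΔP = 144; V ≈ 5.85 × 144^0.618 ≈ 126.19 kt.
Typhoon Eloise: ΔP = 62; V ≈ 6.8 × 62^0.648 ≈ 98.62 kt.
Difference ≈ 126.19 − 98.62 = 27.57 → 28 kt.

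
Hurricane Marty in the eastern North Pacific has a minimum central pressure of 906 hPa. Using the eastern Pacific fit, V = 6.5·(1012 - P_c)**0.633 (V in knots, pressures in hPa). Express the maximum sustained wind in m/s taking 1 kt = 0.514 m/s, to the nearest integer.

ΔP = 1012 − 906 = 106 hPa.
V ≈ 6.5 × 106^0.633 = 6.5 × 19.143 ≈ 124.432 kt.
124.432 × 0.514 ≈ 63.96 m/s → 64 m/s.

64 m/s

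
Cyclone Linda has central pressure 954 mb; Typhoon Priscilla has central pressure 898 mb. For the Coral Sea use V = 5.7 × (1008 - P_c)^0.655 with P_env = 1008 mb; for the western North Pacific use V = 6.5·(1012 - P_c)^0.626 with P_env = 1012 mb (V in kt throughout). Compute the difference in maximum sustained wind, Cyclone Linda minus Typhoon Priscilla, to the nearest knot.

-48 kt

Cyclone Linda: ΔP = 54; V ≈ 5.7 × 54^0.655 ≈ 77.73 kt.
Typhoon Priscilla: ΔP = 114; V ≈ 6.5 × 114^0.626 ≈ 126.05 kt.
Difference ≈ 77.73 − 126.05 = -48.32 → -48 kt.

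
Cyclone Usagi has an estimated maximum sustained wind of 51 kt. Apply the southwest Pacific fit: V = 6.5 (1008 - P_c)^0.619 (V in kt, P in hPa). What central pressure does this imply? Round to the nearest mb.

ΔP = (V / 6.5)^(1/0.619) = (51/6.5)^1.616.
51/6.5 = 7.846; 7.846^1.616 ≈ 27.88 mb.
P_c = 1008 − 27.88 = 980.12 ≈ 980 mb.

980 mb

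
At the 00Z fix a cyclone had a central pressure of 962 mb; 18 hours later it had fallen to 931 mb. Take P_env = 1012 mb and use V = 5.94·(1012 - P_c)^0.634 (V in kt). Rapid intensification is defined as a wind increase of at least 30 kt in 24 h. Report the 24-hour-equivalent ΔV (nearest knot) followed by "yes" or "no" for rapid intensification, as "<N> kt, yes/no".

V₁: ΔP = 50, V ≈ 5.94 × 50^0.634 ≈ 70.95 kt.
V₂: ΔP = 81, V ≈ 5.94 × 81^0.634 ≈ 96.33 kt.
ΔV over 18 h = 25.38 kt → 24 h equivalent = 25.38 × 24/18 ≈ 33.84 kt.
34 kt ≥ 30 kt ⇒ rapid intensification.

34 kt, yes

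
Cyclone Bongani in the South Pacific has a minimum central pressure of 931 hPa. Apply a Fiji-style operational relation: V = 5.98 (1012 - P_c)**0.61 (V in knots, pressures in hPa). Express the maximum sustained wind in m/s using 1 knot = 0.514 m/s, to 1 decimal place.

ΔP = 1012 − 931 = 81 hPa.
V ≈ 5.98 × 81^0.61 = 5.98 × 14.594 ≈ 87.272 kt.
87.272 × 0.514 ≈ 44.86 m/s → 44.9 m/s.

44.9 m/s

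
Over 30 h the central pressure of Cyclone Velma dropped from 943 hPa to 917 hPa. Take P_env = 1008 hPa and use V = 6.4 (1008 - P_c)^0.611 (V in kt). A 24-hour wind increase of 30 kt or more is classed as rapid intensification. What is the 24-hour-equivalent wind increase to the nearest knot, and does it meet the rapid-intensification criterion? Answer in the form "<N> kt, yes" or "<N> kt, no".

15 kt, no

V₁: ΔP = 65, V ≈ 6.4 × 65^0.611 ≈ 82.01 kt.
V₂: ΔP = 91, V ≈ 6.4 × 91^0.611 ≈ 100.73 kt.
ΔV over 30 h = 18.72 kt → 24 h equivalent = 18.72 × 24/30 ≈ 14.98 kt.
15 kt < 30 kt ⇒ not rapid intensification.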